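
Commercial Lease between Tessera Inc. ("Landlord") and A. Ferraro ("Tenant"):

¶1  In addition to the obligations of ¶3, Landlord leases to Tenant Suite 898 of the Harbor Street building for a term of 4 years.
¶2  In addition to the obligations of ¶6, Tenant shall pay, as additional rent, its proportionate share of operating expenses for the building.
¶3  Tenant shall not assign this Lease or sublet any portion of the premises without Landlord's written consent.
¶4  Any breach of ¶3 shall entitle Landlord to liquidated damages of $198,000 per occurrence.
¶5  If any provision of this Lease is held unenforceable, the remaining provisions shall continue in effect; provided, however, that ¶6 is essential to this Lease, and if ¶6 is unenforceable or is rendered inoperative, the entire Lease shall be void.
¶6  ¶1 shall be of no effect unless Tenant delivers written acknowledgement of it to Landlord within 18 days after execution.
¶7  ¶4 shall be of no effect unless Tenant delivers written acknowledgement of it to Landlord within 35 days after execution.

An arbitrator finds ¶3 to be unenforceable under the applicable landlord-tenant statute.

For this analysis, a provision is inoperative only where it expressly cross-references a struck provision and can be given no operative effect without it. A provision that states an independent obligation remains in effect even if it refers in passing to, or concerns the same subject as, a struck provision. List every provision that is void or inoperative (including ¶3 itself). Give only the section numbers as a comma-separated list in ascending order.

3, 4, 7

¶3 is struck. ¶4 operates only by reference to ¶3, so it falls with ¶3. ¶7 operates only by reference to ¶4, so it falls with ¶4. ¶1 mentions ¶3 but its own obligation stands independently of ¶3, so ¶1 is not affected. ¶5 makes ¶6 an essential term, but ¶6 is unaffected, so the severability proviso in ¶5 preserves the remaining provisions. That leaves ¶1, ¶2, ¶5, and ¶6 in effect.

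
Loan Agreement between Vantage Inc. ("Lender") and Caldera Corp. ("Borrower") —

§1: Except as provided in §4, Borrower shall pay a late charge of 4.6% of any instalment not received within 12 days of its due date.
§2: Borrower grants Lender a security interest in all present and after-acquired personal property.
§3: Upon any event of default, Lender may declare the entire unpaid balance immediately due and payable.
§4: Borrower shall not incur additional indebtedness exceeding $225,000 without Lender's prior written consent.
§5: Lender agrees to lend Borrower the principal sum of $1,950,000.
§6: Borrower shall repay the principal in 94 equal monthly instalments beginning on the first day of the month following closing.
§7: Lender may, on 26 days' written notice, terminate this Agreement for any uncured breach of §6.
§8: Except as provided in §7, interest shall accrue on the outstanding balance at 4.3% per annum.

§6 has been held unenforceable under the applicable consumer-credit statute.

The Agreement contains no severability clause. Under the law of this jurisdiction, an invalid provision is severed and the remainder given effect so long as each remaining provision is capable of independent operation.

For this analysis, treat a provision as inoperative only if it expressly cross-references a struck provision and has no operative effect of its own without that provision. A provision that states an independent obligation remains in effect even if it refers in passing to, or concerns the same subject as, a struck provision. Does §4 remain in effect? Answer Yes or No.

§6 is struck. §7 has no operative effect of its own apart from §6 and is therefore inoperative. Although §8 refers to §7, its operative terms do not depend on §7, so it remains in effect. With no severability clause, the stated default rule severs what cannot stand and enforces each remaining provision that can operate on its own. §1, §2, §3, §4, §5, and §8 remain in effect. §4 is among the surviving provisions, so the answer is yes.

Yes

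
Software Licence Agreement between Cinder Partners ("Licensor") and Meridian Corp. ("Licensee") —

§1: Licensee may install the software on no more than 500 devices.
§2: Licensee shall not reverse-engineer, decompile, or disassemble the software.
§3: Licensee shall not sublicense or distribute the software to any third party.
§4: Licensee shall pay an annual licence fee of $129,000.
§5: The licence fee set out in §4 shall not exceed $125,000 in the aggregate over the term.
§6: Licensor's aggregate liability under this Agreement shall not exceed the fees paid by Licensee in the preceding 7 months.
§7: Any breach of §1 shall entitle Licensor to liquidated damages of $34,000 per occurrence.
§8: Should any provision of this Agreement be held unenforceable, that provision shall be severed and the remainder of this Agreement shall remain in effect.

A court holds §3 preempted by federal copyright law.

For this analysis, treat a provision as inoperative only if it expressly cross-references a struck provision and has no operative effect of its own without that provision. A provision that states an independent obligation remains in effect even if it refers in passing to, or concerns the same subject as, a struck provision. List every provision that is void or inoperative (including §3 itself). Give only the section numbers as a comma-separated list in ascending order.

3

§3 is struck. No other provision's operative terms depend on §3. Under the severability clause in §8, the remaining provisions continue in force. §1, §2, §4, §5, §6, §7, and §8 remain in effect.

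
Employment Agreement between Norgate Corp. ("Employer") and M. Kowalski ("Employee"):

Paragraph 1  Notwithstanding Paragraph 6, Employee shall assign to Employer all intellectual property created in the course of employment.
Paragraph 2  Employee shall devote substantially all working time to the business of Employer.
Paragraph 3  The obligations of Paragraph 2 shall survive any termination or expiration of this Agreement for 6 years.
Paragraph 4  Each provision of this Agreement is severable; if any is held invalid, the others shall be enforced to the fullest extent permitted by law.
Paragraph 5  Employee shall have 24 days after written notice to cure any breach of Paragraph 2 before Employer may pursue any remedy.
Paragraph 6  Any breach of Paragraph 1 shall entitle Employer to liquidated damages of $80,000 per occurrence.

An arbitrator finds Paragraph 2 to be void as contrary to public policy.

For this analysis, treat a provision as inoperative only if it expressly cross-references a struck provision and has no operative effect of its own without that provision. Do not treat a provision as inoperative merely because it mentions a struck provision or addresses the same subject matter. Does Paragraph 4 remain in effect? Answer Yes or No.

Yes

Paragraph 2 is struck. Paragraph 3 merely fixes the survival period for Paragraph 2; with Paragraph 2 gone it has nothing to operate on and falls away. Paragraph 5 has no operative effect of its own apart from Paragraph 2 and is therefore inoperative. Paragraph 4 is a severability clause and preserves every provision that can still be given independent effect. That leaves Paragraph 1, Paragraph 4, and Paragraph 6 in effect. Paragraph 4 is among the surviving provisions, so the answer is yes.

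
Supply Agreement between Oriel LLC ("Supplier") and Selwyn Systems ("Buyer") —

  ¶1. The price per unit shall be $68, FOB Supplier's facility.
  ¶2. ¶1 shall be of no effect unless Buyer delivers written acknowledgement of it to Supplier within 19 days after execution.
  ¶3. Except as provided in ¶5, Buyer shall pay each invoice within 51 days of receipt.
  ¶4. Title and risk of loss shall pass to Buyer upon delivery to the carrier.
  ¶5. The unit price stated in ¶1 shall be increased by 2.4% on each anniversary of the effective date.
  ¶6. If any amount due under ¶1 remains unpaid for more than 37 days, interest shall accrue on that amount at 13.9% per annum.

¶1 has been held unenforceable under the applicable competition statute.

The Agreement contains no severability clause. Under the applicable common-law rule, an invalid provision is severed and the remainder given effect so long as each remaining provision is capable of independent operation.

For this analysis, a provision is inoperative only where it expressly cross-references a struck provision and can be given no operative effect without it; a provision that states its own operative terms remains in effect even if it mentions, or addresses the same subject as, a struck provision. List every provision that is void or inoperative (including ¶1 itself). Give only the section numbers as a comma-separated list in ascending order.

¶1 is struck. ¶2 has no operative effect of its own apart from ¶1 and is therefore inoperative. ¶5 does nothing except set the escalation of the unit price by reference to ¶1; with ¶1 gone it has no independent effect and is inoperative. ¶6 operates only by reference to ¶1, so it falls with ¶1. Although ¶3 refers to ¶5, its operative terms do not depend on ¶5, so it remains in effect. Under the stated default rule, only provisions that cannot operate independently fall away; the rest are enforced. The provisions still in force are ¶3 and ¶4.

1, 2, 5, 6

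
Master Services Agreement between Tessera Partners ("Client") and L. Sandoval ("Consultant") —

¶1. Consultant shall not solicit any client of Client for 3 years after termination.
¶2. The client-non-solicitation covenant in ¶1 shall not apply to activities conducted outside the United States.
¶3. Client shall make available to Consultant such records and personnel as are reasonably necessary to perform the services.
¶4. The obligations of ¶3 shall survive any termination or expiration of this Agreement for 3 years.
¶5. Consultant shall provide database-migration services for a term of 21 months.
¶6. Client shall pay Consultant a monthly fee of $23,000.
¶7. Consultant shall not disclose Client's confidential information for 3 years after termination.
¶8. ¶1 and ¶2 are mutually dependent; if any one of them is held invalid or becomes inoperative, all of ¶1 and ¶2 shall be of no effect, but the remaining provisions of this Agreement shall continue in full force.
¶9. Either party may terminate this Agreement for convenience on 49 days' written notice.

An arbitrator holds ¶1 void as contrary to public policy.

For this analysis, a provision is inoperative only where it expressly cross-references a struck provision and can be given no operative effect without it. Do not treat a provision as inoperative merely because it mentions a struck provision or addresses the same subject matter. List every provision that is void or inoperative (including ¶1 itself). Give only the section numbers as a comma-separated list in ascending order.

1, 2

¶1 is struck. The whole of ¶2 is the carve-out from the client-non-solicitation covenant, defined by reference to ¶1, so ¶2 cannot stand once ¶1 is removed. ¶8 declares ¶1 and ¶2 mutually dependent; since one of them has fallen, all of them are of no effect. The remainder continues in force under ¶8. The provisions still in force are ¶3, ¶4, ¶5, ¶6, ¶7, ¶8, and ¶9.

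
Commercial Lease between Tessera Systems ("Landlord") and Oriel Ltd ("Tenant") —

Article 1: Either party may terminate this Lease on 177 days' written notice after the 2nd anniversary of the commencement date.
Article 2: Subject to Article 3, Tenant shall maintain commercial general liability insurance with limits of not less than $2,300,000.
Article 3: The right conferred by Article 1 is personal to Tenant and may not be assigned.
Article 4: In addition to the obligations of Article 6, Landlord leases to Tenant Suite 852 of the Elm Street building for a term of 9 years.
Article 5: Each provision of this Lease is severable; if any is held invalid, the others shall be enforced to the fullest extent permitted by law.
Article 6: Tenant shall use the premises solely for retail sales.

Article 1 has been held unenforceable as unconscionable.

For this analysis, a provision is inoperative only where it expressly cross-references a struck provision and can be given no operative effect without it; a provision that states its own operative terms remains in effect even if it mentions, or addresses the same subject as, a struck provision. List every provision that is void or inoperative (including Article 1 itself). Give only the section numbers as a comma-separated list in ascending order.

1, 3

Article 1 is struck. Article 3 operates only by reference to Article 1, so it falls with Article 1. Article 2 mentions Article 3 but its own obligation stands independently of Article 3, so Article 2 is not affected. Article 5 is a severability clause and preserves every provision that can still be given independent effect. That leaves Article 2, Article 4, Article 5, and Article 6 in effect.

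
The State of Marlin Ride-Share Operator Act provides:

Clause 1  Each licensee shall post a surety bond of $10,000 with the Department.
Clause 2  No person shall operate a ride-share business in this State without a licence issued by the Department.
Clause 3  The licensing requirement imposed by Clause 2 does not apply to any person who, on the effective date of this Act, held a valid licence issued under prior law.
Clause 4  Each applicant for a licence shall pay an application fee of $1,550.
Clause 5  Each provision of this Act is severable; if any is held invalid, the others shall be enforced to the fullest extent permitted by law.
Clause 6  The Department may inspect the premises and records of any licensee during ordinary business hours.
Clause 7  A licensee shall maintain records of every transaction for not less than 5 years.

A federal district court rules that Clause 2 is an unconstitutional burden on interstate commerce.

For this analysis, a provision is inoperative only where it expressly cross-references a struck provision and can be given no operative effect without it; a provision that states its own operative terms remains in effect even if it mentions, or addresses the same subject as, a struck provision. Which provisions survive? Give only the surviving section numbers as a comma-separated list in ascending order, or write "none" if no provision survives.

Clause 2 is struck. Clause 3 operates only by reference to Clause 2, so it falls with Clause 2. Under the severability clause in Clause 5, the remaining provisions continue in force. Clause 1, Clause 4, Clause 5, Clause 6, and Clause 7 remain in effect.

1, 4, 5, 6, 7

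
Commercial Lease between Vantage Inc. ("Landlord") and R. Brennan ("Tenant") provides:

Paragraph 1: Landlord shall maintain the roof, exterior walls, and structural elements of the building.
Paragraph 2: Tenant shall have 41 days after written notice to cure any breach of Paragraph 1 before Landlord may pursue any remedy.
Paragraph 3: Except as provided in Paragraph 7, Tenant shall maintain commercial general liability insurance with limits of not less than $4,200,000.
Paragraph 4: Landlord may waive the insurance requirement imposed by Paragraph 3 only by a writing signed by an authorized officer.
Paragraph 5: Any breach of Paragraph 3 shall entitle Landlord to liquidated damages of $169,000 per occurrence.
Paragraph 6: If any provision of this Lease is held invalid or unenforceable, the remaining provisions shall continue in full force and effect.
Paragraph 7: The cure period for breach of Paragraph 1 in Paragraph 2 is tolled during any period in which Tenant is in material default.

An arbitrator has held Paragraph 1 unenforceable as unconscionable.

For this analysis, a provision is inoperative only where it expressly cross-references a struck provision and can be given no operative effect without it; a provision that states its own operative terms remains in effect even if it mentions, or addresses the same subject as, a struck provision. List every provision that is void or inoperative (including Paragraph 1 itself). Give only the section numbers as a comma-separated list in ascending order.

Paragraph 1 is struck. The only function of Paragraph 2 is the cure period for breach of Paragraph 1, so it cannot stand once Paragraph 1 is removed. Paragraph 7 has no operative effect of its own apart from Paragraph 2 and is therefore inoperative. Although Paragraph 3 refers to Paragraph 7, its operative terms do not depend on Paragraph 7, so it remains in effect. Under the severability clause in Paragraph 6, the remaining provisions continue in force. The provisions still in force are Paragraph 3, Paragraph 4, Paragraph 5, and Paragraph 6.

1, 2, 7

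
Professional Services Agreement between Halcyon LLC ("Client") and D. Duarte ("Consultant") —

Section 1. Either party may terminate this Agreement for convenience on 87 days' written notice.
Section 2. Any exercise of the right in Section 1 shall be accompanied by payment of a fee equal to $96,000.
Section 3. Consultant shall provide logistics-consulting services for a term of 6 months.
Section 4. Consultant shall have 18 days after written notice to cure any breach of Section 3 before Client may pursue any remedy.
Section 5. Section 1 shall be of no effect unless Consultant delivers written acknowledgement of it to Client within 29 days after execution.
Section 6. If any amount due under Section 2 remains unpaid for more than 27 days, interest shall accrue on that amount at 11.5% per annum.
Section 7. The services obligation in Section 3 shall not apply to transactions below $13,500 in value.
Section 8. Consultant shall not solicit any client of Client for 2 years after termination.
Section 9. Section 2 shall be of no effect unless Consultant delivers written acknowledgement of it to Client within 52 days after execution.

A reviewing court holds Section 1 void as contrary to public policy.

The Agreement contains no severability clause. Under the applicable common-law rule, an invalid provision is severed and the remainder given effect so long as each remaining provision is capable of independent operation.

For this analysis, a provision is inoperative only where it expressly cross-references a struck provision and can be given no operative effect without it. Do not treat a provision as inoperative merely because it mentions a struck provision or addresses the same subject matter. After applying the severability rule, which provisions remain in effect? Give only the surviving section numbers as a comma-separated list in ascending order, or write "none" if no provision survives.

Section 1 is struck. Section 2 has no operative effect of its own apart from Section 1 and is therefore inoperative. Section 5 has no operative effect of its own apart from Section 1 and is therefore inoperative. Section 6 operates only by reference to Section 2, so it falls with Section 2. The only function of Section 9 is the acknowledgement condition for Section 2, so it cannot stand once Section 2 is removed. With no severability clause, the stated default rule severs what cannot stand and enforces each remaining provision that can operate on its own. Section 3, Section 4, Section 7, and Section 8 remain in effect.

3, 4, 7, 8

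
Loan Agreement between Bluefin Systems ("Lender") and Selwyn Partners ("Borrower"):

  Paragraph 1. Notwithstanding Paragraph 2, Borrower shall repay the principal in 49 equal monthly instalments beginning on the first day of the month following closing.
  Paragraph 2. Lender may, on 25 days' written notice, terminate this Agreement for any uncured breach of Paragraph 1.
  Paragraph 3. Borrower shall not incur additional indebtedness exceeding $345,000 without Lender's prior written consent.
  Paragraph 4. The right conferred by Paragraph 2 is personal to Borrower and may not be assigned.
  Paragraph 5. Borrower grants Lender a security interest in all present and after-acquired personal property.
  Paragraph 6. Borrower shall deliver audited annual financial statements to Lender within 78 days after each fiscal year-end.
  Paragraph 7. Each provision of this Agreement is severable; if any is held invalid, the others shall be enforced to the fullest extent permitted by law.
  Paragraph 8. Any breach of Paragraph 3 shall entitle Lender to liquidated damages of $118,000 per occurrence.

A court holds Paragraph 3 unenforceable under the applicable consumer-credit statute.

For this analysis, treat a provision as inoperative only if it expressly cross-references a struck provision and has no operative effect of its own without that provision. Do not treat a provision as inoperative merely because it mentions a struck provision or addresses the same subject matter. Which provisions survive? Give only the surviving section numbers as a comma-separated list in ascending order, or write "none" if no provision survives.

1, 2, 4, 5, 6, 7

Paragraph 3 is struck. The whole of Paragraph 8 is the liquidated-damages amount, defined by reference to Paragraph 3, so Paragraph 8 cannot stand once Paragraph 3 is removed. Under the severability clause in Paragraph 7, the remaining provisions continue in force. The provisions still in force are Paragraph 1, Paragraph 2, Paragraph 4, Paragraph 5, Paragraph 6, and Paragraph 7.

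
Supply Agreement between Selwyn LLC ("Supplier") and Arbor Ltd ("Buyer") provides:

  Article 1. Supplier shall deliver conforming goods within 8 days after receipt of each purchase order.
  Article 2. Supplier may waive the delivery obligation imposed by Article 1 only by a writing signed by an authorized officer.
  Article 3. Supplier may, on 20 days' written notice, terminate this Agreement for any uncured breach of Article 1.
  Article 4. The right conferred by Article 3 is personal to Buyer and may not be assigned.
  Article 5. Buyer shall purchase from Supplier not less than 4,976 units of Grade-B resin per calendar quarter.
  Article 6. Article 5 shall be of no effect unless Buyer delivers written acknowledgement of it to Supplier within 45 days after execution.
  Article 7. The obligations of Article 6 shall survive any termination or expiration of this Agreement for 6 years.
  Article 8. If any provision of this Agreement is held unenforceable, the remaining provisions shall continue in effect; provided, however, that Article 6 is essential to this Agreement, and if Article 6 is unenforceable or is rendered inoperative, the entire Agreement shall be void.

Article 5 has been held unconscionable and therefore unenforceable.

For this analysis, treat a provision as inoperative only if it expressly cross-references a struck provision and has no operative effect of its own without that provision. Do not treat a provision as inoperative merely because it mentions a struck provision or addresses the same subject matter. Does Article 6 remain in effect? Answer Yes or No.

No

Article 5 is struck. Article 6 has no operative effect of its own apart from Article 5 and is therefore inoperative. The only function of Article 7 is the survival period for Article 6, so it cannot stand once Article 6 is removed. Article 8 makes Article 6 an essential term, and Article 6 has been rendered inoperative by the cascade; under Article 8, the entire Agreement is therefore void. No provision of the Agreement survives. Article 6 is among the inoperative provisions, so the answer is no.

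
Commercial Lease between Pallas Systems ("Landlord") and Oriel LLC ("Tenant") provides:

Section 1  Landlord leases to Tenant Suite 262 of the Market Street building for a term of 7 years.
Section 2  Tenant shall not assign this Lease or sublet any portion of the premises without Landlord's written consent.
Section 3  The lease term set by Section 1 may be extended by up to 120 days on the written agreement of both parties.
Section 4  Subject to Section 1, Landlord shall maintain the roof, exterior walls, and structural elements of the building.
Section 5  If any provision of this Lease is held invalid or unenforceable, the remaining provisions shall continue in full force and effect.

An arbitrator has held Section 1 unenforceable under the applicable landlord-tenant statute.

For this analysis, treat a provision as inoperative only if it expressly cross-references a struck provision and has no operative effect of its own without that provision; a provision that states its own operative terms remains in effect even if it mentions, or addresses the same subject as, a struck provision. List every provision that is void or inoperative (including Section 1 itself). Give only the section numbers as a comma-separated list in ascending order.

1, 3

Section 1 is struck. Section 3 does nothing except set the extension of the lease term by reference to Section 1; with Section 1 gone it has no independent effect and is inoperative. Although Section 4 refers to Section 1, its operative terms do not depend on Section 1, so it remains in effect. Section 5 is a severability clause and preserves every provision that can still be given independent effect. Section 2, Section 4, and Section 5 remain in effect.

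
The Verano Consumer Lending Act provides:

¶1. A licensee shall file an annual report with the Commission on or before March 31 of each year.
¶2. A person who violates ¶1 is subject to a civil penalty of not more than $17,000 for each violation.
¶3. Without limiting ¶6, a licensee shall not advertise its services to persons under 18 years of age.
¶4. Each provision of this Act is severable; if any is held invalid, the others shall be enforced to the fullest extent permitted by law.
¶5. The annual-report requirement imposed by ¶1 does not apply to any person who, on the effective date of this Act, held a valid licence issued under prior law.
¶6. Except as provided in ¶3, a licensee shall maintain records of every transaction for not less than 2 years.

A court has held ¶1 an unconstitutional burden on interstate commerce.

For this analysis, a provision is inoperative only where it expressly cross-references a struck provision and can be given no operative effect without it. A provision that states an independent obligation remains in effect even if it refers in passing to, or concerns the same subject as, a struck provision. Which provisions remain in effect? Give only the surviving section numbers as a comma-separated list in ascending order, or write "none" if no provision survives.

¶1 is struck. The only function of ¶2 is the civil penalty for violating ¶1, so it cannot stand once ¶1 is removed. The only function of ¶5 is the grandfather exemption from ¶1, so it cannot stand once ¶1 is removed. ¶4 is a severability clause and preserves every provision that can still be given independent effect. That leaves ¶3, ¶4, and ¶6 in effect.

3, 4, 6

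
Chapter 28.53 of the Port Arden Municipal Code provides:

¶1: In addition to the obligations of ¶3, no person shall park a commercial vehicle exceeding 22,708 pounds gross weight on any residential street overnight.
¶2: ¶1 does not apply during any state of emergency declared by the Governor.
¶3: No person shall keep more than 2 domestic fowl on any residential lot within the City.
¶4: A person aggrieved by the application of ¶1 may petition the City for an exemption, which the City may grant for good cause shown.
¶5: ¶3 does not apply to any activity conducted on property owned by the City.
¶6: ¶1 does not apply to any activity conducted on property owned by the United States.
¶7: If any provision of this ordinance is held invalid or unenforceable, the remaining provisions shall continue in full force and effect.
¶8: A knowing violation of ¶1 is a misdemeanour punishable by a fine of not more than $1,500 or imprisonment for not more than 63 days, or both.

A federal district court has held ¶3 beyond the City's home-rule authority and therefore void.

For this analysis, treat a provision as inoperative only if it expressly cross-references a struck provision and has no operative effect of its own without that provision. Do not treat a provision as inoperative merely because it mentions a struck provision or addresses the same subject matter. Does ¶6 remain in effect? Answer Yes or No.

¶3 is struck. The only function of ¶5 is the public-property exemption from ¶3, so it cannot stand once ¶3 is removed. Although ¶1 refers to ¶3, its operative terms do not depend on ¶3, so it remains in effect. Under the severability clause in ¶7, the remaining provisions continue in force. That leaves ¶1, ¶2, ¶4, ¶6, ¶7, and ¶8 in effect. ¶6 is among the surviving provisions, so the answer is yes.

Yes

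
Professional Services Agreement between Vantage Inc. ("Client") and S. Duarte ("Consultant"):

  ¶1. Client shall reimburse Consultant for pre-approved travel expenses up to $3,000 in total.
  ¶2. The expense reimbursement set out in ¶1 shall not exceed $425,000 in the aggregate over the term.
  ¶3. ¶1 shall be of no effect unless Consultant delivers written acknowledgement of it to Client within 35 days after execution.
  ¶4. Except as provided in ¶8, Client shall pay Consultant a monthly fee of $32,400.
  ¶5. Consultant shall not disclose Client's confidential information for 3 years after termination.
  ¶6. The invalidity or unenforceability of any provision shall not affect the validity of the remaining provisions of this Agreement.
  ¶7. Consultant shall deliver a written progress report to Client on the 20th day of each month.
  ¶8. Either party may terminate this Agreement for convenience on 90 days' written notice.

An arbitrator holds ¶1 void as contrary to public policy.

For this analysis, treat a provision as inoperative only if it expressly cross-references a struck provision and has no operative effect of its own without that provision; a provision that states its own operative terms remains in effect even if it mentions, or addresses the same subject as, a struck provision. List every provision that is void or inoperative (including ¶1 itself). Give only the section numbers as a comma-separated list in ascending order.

¶1 is struck. ¶2 has no operative effect of its own apart from ¶1 and is therefore inoperative. The only function of ¶3 is the acknowledgement condition for ¶1, so it cannot stand once ¶1 is removed. Under the severability clause in ¶6, the remaining provisions continue in force. The provisions still in force are ¶4, ¶5, ¶6, ¶7, and ¶8.

1, 2, 3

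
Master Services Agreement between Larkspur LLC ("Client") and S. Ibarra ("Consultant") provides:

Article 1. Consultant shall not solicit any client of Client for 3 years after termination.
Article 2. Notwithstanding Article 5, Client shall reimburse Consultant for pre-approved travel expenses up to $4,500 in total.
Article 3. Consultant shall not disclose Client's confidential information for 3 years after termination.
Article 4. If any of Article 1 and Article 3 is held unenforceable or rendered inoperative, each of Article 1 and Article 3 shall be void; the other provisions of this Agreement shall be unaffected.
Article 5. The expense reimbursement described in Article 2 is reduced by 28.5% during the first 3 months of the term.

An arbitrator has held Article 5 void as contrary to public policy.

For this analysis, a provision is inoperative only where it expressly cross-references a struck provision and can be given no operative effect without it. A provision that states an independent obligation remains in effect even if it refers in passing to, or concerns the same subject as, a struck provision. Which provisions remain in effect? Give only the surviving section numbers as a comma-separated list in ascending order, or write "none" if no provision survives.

Article 5 is struck. Article 2 mentions Article 5 but its own obligation stands independently of Article 5, so Article 2 is not affected. No other provision's operative terms depend on Article 5. Article 4 ties Article 1 and Article 3 together, but none of those is affected here; the remaining provisions continue in force under Article 4. Article 1, Article 2, Article 3, and Article 4 remain in effect.

1, 2, 3, 4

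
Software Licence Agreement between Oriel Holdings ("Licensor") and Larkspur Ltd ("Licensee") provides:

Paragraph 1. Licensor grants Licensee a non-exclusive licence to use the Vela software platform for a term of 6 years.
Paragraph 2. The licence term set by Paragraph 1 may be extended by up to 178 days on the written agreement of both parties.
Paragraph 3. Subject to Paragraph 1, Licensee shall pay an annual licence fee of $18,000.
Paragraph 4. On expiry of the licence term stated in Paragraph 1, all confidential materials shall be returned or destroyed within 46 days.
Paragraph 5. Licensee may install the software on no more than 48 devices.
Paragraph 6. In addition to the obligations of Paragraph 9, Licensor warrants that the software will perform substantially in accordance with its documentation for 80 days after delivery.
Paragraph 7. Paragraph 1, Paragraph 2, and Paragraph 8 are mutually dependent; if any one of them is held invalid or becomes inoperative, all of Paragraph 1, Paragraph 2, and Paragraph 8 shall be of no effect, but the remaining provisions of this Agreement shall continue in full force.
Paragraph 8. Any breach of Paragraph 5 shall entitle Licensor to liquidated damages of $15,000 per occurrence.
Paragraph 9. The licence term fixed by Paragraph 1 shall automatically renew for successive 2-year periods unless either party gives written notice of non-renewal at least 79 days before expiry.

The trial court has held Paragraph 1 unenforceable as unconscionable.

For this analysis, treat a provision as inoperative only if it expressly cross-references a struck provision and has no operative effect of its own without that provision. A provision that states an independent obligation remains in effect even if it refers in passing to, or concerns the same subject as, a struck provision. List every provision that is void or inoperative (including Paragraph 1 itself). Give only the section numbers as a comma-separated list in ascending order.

Paragraph 1 is struck. Paragraph 2 operates only by reference to Paragraph 1, so it falls with Paragraph 1. The only function of Paragraph 4 is the return obligation tied to Paragraph 1, so it cannot stand once Paragraph 1 is removed. Paragraph 9 does nothing except set the renewal of the licence term by reference to Paragraph 1; with Paragraph 1 gone it has no independent effect and is inoperative. Paragraph 6 mentions Paragraph 9 but its own obligation stands independently of Paragraph 9, so Paragraph 6 is not affected. Although Paragraph 3 refers to Paragraph 1, its operative terms do not depend on Paragraph 1, so it remains in effect. Paragraph 7 declares Paragraph 1, Paragraph 2, and Paragraph 8 mutually dependent; since one of them has fallen, all of them are of no effect. That brings down Paragraph 8 as well. The remainder continues in force under Paragraph 7. Paragraph 3, Paragraph 5, Paragraph 6, and Paragraph 7 remain in effect.

1, 2, 4, 8, 9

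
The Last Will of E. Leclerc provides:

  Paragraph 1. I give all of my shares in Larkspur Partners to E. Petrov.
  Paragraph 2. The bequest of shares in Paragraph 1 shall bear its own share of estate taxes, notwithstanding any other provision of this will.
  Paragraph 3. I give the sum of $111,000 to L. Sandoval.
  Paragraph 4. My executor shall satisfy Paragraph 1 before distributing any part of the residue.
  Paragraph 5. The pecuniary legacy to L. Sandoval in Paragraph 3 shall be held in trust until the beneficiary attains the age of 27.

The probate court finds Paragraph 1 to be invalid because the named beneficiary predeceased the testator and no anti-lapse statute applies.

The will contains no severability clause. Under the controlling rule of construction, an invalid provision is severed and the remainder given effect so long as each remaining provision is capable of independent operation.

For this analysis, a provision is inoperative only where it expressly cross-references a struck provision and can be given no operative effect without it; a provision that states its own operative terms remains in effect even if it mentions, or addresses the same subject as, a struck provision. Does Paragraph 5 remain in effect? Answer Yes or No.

Paragraph 1 is struck. Paragraph 2 has no operative effect of its own apart from Paragraph 1 and is therefore inoperative. The only function of Paragraph 4 is the priority direction for Paragraph 1, so it cannot stand once Paragraph 1 is removed. Under the stated default rule, only provisions that cannot operate independently fall away; the rest are enforced. The provisions still in force are Paragraph 3 and Paragraph 5. Paragraph 5 is among the surviving provisions, so the answer is yes.

Yes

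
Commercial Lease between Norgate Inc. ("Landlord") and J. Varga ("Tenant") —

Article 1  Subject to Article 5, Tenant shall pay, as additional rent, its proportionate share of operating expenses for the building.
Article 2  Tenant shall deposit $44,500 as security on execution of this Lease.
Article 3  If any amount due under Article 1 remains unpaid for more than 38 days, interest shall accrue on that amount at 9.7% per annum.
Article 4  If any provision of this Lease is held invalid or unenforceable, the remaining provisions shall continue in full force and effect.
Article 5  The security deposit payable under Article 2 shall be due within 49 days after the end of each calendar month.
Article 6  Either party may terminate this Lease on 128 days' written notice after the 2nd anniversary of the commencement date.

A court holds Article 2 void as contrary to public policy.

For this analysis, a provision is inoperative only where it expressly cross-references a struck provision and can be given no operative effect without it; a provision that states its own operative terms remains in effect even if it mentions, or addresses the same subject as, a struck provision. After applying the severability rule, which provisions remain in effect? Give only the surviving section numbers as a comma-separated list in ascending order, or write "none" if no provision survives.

Article 2 is struck. Article 5 operates only by reference to Article 2, so it falls with Article 2. Although Article 1 refers to Article 5, its operative terms do not depend on Article 5, so it remains in effect. Article 4 is a severability clause and preserves every provision that can still be given independent effect. Article 1, Article 3, Article 4, and Article 6 remain in effect.

1, 3, 4, 6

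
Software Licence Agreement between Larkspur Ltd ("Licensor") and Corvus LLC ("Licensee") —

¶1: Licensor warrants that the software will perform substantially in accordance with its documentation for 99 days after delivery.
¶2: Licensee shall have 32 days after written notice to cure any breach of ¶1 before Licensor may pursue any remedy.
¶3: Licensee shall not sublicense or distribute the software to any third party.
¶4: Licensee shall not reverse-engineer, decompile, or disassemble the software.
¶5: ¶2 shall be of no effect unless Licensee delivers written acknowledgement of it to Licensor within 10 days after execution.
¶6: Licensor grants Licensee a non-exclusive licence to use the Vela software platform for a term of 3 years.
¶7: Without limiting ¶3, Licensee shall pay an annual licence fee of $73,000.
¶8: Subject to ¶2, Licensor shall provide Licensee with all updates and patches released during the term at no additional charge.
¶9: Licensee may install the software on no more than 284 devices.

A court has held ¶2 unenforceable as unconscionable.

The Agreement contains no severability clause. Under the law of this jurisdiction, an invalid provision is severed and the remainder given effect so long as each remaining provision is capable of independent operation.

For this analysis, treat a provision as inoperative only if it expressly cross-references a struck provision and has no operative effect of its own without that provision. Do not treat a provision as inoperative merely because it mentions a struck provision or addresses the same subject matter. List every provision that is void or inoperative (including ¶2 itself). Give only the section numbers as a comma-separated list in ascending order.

¶2 is struck. ¶5 merely fixes the acknowledgement condition for ¶2; with ¶2 gone it has nothing to operate on and falls away. ¶8 mentions ¶2 but its own obligation stands independently of ¶2, so ¶8 is not affected. With no severability clause, the stated default rule severs what cannot stand and enforces each remaining provision that can operate on its own. The provisions still in force are ¶1, ¶3, ¶4, ¶6, ¶7, ¶8, and ¶9.

2, 5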